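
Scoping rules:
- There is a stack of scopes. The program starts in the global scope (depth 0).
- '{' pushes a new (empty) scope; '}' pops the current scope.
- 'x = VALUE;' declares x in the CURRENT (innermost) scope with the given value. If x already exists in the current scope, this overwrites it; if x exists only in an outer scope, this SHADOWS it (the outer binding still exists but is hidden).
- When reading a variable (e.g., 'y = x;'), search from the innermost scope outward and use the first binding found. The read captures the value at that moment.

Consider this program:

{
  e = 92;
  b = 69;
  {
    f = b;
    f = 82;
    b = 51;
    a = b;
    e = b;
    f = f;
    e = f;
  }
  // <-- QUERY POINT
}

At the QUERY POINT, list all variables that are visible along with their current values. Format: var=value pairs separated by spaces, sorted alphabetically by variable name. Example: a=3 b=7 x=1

Answer: b=69 e=92

Derivation:
Step 1: enter scope (depth=1)
Step 2: declare e=92 at depth 1
Step 3: declare b=69 at depth 1
Step 4: enter scope (depth=2)
Step 5: declare f=(read b)=69 at depth 2
Step 6: declare f=82 at depth 2
Step 7: declare b=51 at depth 2
Step 8: declare a=(read b)=51 at depth 2
Step 9: declare e=(read b)=51 at depth 2
Step 10: declare f=(read f)=82 at depth 2
Step 11: declare e=(read f)=82 at depth 2
Step 12: exit scope (depth=1)
Visible at query point: b=69 e=92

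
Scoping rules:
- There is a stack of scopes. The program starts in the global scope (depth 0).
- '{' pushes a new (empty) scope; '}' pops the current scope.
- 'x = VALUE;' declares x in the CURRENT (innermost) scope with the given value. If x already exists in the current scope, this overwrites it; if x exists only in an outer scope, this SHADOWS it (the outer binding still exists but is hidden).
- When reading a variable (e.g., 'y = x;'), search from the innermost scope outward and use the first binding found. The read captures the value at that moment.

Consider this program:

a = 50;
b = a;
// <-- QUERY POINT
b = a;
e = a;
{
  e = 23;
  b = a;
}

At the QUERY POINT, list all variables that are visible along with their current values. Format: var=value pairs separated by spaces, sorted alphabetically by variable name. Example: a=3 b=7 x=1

Step 1: declare a=50 at depth 0
Step 2: declare b=(read a)=50 at depth 0
Visible at query point: a=50 b=50

Answer: a=50 b=50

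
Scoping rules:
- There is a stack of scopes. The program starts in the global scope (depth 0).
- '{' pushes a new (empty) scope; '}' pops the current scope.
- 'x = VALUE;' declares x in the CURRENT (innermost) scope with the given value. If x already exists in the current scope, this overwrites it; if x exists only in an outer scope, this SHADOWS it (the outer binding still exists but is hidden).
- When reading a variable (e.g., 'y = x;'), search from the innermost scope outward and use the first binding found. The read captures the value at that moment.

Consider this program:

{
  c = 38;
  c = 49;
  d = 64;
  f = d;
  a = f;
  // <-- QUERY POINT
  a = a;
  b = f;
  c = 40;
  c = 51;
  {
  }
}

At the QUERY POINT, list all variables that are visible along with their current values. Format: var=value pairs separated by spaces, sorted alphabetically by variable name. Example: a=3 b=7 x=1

Answer: a=64 c=49 d=64 f=64

Derivation:
Step 1: enter scope (depth=1)
Step 2: declare c=38 at depth 1
Step 3: declare c=49 at depth 1
Step 4: declare d=64 at depth 1
Step 5: declare f=(read d)=64 at depth 1
Step 6: declare a=(read f)=64 at depth 1
Visible at query point: a=64 c=49 d=64 f=64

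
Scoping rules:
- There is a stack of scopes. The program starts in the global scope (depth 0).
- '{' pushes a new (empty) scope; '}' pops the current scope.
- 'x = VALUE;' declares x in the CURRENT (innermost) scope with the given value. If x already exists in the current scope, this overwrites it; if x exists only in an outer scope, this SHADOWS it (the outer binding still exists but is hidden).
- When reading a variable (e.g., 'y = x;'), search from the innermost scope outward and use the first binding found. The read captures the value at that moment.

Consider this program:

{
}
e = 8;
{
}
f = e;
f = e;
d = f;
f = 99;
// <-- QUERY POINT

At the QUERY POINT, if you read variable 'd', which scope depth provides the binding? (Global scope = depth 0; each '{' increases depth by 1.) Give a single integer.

Answer: 0

Derivation:
Step 1: enter scope (depth=1)
Step 2: exit scope (depth=0)
Step 3: declare e=8 at depth 0
Step 4: enter scope (depth=1)
Step 5: exit scope (depth=0)
Step 6: declare f=(read e)=8 at depth 0
Step 7: declare f=(read e)=8 at depth 0
Step 8: declare d=(read f)=8 at depth 0
Step 9: declare f=99 at depth 0
Visible at query point: d=8 e=8 f=99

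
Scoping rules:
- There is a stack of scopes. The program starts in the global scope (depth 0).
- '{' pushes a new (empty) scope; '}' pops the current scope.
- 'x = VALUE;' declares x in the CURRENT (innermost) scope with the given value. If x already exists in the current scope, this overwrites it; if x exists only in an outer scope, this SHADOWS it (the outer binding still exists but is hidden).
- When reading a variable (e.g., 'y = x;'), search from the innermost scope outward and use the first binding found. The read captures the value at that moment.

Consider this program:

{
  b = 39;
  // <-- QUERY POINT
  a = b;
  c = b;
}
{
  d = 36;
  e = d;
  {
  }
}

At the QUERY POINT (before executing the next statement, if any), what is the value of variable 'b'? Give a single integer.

Answer: 39

Derivation:
Step 1: enter scope (depth=1)
Step 2: declare b=39 at depth 1
Visible at query point: b=39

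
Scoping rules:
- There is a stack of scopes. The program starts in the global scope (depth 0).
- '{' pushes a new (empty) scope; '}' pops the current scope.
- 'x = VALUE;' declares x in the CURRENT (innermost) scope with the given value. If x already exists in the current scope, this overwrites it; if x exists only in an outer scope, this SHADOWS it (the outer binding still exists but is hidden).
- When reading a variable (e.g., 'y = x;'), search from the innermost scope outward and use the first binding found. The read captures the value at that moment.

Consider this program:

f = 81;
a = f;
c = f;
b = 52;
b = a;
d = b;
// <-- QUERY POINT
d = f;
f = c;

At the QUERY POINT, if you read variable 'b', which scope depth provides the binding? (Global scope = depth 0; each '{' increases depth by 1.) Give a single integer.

Answer: 0

Derivation:
Step 1: declare f=81 at depth 0
Step 2: declare a=(read f)=81 at depth 0
Step 3: declare c=(read f)=81 at depth 0
Step 4: declare b=52 at depth 0
Step 5: declare b=(read a)=81 at depth 0
Step 6: declare d=(read b)=81 at depth 0
Visible at query point: a=81 b=81 c=81 d=81 f=81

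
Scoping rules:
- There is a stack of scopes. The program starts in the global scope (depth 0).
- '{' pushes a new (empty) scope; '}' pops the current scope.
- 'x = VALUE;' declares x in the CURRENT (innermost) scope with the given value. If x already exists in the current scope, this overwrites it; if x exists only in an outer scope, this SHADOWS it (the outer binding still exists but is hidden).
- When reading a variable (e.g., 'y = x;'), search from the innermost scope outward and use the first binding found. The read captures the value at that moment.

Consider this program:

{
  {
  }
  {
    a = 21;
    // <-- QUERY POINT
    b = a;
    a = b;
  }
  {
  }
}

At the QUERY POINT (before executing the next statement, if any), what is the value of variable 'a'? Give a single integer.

Step 1: enter scope (depth=1)
Step 2: enter scope (depth=2)
Step 3: exit scope (depth=1)
Step 4: enter scope (depth=2)
Step 5: declare a=21 at depth 2
Visible at query point: a=21

Answer: 21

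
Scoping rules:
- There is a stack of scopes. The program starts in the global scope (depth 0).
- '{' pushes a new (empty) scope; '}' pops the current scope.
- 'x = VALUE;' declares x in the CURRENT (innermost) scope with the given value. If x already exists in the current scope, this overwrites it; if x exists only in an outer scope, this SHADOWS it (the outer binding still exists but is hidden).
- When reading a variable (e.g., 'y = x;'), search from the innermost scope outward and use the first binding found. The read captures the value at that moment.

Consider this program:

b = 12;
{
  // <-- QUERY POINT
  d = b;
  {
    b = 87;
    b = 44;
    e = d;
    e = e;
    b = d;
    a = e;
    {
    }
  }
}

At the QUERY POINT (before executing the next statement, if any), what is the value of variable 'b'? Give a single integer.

Answer: 12

Derivation:
Step 1: declare b=12 at depth 0
Step 2: enter scope (depth=1)
Visible at query point: b=12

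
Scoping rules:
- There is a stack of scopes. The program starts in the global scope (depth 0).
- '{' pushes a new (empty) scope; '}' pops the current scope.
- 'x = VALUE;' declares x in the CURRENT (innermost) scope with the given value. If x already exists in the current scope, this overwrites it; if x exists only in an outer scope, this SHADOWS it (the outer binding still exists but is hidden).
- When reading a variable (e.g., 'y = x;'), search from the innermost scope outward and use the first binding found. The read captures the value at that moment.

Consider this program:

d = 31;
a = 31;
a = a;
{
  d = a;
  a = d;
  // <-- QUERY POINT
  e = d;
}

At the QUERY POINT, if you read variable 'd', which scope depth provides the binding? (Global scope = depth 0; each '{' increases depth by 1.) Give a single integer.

Step 1: declare d=31 at depth 0
Step 2: declare a=31 at depth 0
Step 3: declare a=(read a)=31 at depth 0
Step 4: enter scope (depth=1)
Step 5: declare d=(read a)=31 at depth 1
Step 6: declare a=(read d)=31 at depth 1
Visible at query point: a=31 d=31

Answer: 1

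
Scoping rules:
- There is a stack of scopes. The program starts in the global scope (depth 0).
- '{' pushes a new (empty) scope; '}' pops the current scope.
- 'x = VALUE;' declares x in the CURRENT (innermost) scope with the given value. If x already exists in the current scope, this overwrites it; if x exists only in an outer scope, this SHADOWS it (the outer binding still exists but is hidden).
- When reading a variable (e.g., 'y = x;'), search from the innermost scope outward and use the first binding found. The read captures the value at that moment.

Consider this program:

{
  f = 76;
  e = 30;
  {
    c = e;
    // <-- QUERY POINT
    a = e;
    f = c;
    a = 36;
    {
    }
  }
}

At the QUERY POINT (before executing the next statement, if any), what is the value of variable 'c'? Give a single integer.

Answer: 30

Derivation:
Step 1: enter scope (depth=1)
Step 2: declare f=76 at depth 1
Step 3: declare e=30 at depth 1
Step 4: enter scope (depth=2)
Step 5: declare c=(read e)=30 at depth 2
Visible at query point: c=30 e=30 f=76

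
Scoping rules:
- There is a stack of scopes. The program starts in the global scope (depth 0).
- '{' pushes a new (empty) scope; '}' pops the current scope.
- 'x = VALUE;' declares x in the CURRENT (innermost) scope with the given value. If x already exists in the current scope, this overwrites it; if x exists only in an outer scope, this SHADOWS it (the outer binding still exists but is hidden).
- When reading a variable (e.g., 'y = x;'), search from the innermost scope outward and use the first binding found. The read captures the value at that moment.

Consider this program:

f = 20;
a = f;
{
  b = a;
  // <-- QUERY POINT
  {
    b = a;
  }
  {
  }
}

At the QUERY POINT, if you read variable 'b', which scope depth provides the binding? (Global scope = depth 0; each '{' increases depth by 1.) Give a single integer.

Answer: 1

Derivation:
Step 1: declare f=20 at depth 0
Step 2: declare a=(read f)=20 at depth 0
Step 3: enter scope (depth=1)
Step 4: declare b=(read a)=20 at depth 1
Visible at query point: a=20 b=20 f=20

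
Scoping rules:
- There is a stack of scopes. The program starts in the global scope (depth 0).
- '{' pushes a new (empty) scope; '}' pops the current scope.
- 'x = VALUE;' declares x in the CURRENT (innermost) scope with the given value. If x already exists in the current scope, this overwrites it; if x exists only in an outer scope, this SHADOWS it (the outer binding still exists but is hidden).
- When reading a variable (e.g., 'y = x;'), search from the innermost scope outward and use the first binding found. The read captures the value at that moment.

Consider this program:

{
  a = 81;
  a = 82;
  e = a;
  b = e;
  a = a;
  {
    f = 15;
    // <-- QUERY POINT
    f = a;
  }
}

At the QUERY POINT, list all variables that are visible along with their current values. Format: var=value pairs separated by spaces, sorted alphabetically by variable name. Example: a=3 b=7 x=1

Answer: a=82 b=82 e=82 f=15

Derivation:
Step 1: enter scope (depth=1)
Step 2: declare a=81 at depth 1
Step 3: declare a=82 at depth 1
Step 4: declare e=(read a)=82 at depth 1
Step 5: declare b=(read e)=82 at depth 1
Step 6: declare a=(read a)=82 at depth 1
Step 7: enter scope (depth=2)
Step 8: declare f=15 at depth 2
Visible at query point: a=82 b=82 e=82 f=15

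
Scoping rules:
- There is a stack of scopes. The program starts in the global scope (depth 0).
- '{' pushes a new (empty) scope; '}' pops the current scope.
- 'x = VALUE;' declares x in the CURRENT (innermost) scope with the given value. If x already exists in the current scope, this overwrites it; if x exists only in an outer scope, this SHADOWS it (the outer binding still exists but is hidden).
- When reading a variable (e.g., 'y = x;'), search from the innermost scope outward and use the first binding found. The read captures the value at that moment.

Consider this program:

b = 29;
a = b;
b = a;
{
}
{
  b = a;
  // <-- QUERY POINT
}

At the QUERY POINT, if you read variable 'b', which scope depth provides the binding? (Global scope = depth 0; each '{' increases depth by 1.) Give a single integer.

Answer: 1

Derivation:
Step 1: declare b=29 at depth 0
Step 2: declare a=(read b)=29 at depth 0
Step 3: declare b=(read a)=29 at depth 0
Step 4: enter scope (depth=1)
Step 5: exit scope (depth=0)
Step 6: enter scope (depth=1)
Step 7: declare b=(read a)=29 at depth 1
Visible at query point: a=29 b=29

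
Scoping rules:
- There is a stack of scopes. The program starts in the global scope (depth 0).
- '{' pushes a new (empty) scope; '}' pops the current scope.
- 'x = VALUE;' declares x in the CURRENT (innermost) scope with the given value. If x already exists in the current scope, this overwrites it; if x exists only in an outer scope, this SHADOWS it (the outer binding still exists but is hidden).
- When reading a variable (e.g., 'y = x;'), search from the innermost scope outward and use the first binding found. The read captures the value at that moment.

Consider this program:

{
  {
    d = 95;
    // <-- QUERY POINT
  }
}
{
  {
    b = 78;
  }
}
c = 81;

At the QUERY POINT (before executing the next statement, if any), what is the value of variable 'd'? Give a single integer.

Answer: 95

Derivation:
Step 1: enter scope (depth=1)
Step 2: enter scope (depth=2)
Step 3: declare d=95 at depth 2
Visible at query point: d=95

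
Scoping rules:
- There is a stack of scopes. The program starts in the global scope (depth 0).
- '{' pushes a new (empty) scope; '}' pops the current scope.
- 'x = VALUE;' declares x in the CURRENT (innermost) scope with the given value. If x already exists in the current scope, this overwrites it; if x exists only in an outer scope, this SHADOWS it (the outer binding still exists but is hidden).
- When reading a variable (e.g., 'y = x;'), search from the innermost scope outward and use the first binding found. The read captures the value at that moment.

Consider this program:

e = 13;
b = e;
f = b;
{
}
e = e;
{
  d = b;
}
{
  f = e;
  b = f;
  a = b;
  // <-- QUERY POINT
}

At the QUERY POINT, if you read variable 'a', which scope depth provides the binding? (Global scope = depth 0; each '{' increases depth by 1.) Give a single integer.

Step 1: declare e=13 at depth 0
Step 2: declare b=(read e)=13 at depth 0
Step 3: declare f=(read b)=13 at depth 0
Step 4: enter scope (depth=1)
Step 5: exit scope (depth=0)
Step 6: declare e=(read e)=13 at depth 0
Step 7: enter scope (depth=1)
Step 8: declare d=(read b)=13 at depth 1
Step 9: exit scope (depth=0)
Step 10: enter scope (depth=1)
Step 11: declare f=(read e)=13 at depth 1
Step 12: declare b=(read f)=13 at depth 1
Step 13: declare a=(read b)=13 at depth 1
Visible at query point: a=13 b=13 e=13 f=13

Answer: 1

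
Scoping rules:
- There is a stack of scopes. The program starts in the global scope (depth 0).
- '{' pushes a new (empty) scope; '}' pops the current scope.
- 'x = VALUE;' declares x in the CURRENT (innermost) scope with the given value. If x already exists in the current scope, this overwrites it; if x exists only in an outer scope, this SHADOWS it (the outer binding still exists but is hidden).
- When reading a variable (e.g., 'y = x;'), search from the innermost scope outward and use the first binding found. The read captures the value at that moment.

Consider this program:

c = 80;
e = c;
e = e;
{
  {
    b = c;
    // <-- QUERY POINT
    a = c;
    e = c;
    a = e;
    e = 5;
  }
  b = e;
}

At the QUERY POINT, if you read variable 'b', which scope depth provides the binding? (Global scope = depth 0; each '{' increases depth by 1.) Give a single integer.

Step 1: declare c=80 at depth 0
Step 2: declare e=(read c)=80 at depth 0
Step 3: declare e=(read e)=80 at depth 0
Step 4: enter scope (depth=1)
Step 5: enter scope (depth=2)
Step 6: declare b=(read c)=80 at depth 2
Visible at query point: b=80 c=80 e=80

Answer: 2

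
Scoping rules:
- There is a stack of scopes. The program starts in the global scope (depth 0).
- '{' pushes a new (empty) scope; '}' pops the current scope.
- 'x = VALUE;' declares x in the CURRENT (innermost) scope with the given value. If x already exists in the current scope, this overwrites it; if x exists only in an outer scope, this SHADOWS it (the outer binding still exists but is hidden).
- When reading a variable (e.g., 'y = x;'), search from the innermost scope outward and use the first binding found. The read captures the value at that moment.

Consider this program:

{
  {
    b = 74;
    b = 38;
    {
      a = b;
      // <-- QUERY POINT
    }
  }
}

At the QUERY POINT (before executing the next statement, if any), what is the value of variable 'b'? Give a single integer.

Answer: 38

Derivation:
Step 1: enter scope (depth=1)
Step 2: enter scope (depth=2)
Step 3: declare b=74 at depth 2
Step 4: declare b=38 at depth 2
Step 5: enter scope (depth=3)
Step 6: declare a=(read b)=38 at depth 3
Visible at query point: a=38 b=38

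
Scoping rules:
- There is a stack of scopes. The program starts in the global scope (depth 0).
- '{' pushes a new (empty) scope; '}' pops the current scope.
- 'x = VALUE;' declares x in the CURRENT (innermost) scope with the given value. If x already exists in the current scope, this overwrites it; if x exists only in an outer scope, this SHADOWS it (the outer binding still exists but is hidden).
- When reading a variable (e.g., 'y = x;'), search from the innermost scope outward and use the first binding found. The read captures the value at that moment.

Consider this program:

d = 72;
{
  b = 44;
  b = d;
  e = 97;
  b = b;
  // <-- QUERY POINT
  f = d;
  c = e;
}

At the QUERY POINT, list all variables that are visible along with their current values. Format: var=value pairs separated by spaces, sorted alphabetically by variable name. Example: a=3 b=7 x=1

Step 1: declare d=72 at depth 0
Step 2: enter scope (depth=1)
Step 3: declare b=44 at depth 1
Step 4: declare b=(read d)=72 at depth 1
Step 5: declare e=97 at depth 1
Step 6: declare b=(read b)=72 at depth 1
Visible at query point: b=72 d=72 e=97

Answer: b=72 d=72 e=97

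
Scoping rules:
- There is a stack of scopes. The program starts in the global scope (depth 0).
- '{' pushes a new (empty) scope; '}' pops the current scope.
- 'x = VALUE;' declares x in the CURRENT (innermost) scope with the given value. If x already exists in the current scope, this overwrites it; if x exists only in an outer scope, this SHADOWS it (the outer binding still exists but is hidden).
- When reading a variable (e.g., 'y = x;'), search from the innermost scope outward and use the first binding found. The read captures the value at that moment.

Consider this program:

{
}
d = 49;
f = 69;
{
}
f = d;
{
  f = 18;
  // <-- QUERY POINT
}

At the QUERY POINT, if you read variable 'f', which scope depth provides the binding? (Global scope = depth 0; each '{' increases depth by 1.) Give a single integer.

Answer: 1

Derivation:
Step 1: enter scope (depth=1)
Step 2: exit scope (depth=0)
Step 3: declare d=49 at depth 0
Step 4: declare f=69 at depth 0
Step 5: enter scope (depth=1)
Step 6: exit scope (depth=0)
Step 7: declare f=(read d)=49 at depth 0
Step 8: enter scope (depth=1)
Step 9: declare f=18 at depth 1
Visible at query point: d=49 f=18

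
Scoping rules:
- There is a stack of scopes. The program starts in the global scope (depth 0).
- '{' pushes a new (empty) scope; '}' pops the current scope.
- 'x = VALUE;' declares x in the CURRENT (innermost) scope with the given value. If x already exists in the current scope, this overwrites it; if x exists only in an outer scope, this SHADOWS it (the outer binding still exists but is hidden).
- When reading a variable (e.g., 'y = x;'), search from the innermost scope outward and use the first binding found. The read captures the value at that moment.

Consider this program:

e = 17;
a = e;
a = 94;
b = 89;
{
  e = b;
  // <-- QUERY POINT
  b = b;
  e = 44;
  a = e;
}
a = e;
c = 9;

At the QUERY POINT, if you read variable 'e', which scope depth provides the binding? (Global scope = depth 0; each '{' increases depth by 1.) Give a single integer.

Step 1: declare e=17 at depth 0
Step 2: declare a=(read e)=17 at depth 0
Step 3: declare a=94 at depth 0
Step 4: declare b=89 at depth 0
Step 5: enter scope (depth=1)
Step 6: declare e=(read b)=89 at depth 1
Visible at query point: a=94 b=89 e=89

Answer: 1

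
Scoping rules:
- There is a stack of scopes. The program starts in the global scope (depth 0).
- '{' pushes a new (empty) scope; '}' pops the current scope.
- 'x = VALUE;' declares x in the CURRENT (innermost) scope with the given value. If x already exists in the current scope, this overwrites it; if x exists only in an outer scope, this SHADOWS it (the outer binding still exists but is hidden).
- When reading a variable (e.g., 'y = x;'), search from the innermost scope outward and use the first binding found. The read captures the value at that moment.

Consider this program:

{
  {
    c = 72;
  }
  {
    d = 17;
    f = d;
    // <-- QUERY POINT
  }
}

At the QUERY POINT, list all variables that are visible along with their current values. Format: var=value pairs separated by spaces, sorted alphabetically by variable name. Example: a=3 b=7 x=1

Answer: d=17 f=17

Derivation:
Step 1: enter scope (depth=1)
Step 2: enter scope (depth=2)
Step 3: declare c=72 at depth 2
Step 4: exit scope (depth=1)
Step 5: enter scope (depth=2)
Step 6: declare d=17 at depth 2
Step 7: declare f=(read d)=17 at depth 2
Visible at query point: d=17 f=17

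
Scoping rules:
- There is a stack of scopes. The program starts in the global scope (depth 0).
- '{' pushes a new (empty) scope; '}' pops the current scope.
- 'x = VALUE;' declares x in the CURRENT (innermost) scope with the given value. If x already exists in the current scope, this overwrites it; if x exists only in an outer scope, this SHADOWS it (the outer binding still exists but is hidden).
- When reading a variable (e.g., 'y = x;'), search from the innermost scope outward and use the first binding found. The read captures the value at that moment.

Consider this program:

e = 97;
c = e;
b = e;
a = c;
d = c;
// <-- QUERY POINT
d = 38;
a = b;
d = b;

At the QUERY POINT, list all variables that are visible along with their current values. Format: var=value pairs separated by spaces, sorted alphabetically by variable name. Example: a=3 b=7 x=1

Step 1: declare e=97 at depth 0
Step 2: declare c=(read e)=97 at depth 0
Step 3: declare b=(read e)=97 at depth 0
Step 4: declare a=(read c)=97 at depth 0
Step 5: declare d=(read c)=97 at depth 0
Visible at query point: a=97 b=97 c=97 d=97 e=97

Answer: a=97 b=97 c=97 d=97 e=97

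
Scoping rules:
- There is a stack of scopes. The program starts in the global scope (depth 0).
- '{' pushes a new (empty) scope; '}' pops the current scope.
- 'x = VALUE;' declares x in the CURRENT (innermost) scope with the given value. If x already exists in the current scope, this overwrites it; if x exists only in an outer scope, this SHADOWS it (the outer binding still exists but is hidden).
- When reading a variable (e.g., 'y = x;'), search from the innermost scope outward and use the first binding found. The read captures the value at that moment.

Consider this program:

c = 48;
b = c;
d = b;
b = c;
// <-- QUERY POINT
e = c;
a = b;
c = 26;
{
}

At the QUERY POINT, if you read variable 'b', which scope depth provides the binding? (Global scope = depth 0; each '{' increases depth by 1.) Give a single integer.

Answer: 0

Derivation:
Step 1: declare c=48 at depth 0
Step 2: declare b=(read c)=48 at depth 0
Step 3: declare d=(read b)=48 at depth 0
Step 4: declare b=(read c)=48 at depth 0
Visible at query point: b=48 c=48 d=48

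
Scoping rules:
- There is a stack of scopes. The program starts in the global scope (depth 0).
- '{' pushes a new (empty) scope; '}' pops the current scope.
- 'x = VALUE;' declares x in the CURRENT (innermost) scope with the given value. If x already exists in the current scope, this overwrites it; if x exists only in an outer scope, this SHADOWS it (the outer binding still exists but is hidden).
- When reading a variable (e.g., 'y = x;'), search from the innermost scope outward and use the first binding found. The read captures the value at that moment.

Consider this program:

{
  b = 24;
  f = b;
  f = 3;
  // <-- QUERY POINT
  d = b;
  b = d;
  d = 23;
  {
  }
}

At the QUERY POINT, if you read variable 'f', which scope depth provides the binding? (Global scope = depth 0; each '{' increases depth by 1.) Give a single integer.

Step 1: enter scope (depth=1)
Step 2: declare b=24 at depth 1
Step 3: declare f=(read b)=24 at depth 1
Step 4: declare f=3 at depth 1
Visible at query point: b=24 f=3

Answer: 1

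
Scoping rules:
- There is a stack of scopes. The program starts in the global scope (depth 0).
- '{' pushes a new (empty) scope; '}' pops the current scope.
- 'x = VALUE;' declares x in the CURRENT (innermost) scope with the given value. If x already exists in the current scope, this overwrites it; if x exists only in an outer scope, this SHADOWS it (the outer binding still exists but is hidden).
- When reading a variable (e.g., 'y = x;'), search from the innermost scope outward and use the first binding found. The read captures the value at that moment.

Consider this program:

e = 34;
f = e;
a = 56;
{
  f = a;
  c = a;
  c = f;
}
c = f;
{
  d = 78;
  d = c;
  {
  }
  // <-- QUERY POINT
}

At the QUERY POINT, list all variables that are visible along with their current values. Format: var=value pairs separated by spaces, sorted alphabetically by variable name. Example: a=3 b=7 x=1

Answer: a=56 c=34 d=34 e=34 f=34

Derivation:
Step 1: declare e=34 at depth 0
Step 2: declare f=(read e)=34 at depth 0
Step 3: declare a=56 at depth 0
Step 4: enter scope (depth=1)
Step 5: declare f=(read a)=56 at depth 1
Step 6: declare c=(read a)=56 at depth 1
Step 7: declare c=(read f)=56 at depth 1
Step 8: exit scope (depth=0)
Step 9: declare c=(read f)=34 at depth 0
Step 10: enter scope (depth=1)
Step 11: declare d=78 at depth 1
Step 12: declare d=(read c)=34 at depth 1
Step 13: enter scope (depth=2)
Step 14: exit scope (depth=1)
Visible at query point: a=56 c=34 d=34 e=34 f=34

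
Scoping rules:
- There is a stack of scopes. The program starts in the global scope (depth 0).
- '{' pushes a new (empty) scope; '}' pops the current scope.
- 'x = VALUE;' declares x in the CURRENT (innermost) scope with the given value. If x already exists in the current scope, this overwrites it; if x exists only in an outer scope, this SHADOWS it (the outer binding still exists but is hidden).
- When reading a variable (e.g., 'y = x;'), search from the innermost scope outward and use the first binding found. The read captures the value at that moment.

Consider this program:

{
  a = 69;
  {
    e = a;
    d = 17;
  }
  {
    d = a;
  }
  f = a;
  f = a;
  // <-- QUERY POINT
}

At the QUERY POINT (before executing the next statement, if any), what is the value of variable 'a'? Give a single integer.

Step 1: enter scope (depth=1)
Step 2: declare a=69 at depth 1
Step 3: enter scope (depth=2)
Step 4: declare e=(read a)=69 at depth 2
Step 5: declare d=17 at depth 2
Step 6: exit scope (depth=1)
Step 7: enter scope (depth=2)
Step 8: declare d=(read a)=69 at depth 2
Step 9: exit scope (depth=1)
Step 10: declare f=(read a)=69 at depth 1
Step 11: declare f=(read a)=69 at depth 1
Visible at query point: a=69 f=69

Answer: 69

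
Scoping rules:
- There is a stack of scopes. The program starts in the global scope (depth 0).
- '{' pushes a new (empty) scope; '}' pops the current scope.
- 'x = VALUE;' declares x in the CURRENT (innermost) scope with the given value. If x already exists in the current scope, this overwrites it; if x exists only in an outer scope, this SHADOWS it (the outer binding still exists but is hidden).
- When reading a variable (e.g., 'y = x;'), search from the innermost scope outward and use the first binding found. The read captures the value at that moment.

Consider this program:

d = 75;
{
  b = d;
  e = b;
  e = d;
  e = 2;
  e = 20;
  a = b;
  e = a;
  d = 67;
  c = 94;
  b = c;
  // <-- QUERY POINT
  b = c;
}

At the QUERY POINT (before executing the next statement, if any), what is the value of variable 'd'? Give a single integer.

Step 1: declare d=75 at depth 0
Step 2: enter scope (depth=1)
Step 3: declare b=(read d)=75 at depth 1
Step 4: declare e=(read b)=75 at depth 1
Step 5: declare e=(read d)=75 at depth 1
Step 6: declare e=2 at depth 1
Step 7: declare e=20 at depth 1
Step 8: declare a=(read b)=75 at depth 1
Step 9: declare e=(read a)=75 at depth 1
Step 10: declare d=67 at depth 1
Step 11: declare c=94 at depth 1
Step 12: declare b=(read c)=94 at depth 1
Visible at query point: a=75 b=94 c=94 d=67 e=75

Answer: 67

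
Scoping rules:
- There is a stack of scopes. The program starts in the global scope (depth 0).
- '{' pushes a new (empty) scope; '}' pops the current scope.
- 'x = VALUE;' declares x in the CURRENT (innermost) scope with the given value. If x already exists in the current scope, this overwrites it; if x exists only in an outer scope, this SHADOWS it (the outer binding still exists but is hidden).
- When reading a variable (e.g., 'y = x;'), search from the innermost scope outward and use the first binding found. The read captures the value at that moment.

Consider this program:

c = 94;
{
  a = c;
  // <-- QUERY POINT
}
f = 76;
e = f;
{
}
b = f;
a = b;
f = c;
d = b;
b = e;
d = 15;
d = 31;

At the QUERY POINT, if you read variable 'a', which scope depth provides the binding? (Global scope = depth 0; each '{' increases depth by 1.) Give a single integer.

Answer: 1

Derivation:
Step 1: declare c=94 at depth 0
Step 2: enter scope (depth=1)
Step 3: declare a=(read c)=94 at depth 1
Visible at query point: a=94 c=94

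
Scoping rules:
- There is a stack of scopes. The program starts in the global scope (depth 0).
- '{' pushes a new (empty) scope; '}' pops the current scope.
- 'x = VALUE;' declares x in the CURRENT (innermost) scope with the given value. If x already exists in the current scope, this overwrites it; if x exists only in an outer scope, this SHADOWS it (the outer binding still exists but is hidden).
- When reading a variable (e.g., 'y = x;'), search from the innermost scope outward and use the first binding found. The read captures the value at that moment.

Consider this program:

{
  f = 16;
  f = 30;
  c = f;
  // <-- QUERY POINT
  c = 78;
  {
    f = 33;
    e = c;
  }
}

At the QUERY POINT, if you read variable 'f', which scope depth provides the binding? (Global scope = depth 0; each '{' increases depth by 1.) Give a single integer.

Step 1: enter scope (depth=1)
Step 2: declare f=16 at depth 1
Step 3: declare f=30 at depth 1
Step 4: declare c=(read f)=30 at depth 1
Visible at query point: c=30 f=30

Answer: 1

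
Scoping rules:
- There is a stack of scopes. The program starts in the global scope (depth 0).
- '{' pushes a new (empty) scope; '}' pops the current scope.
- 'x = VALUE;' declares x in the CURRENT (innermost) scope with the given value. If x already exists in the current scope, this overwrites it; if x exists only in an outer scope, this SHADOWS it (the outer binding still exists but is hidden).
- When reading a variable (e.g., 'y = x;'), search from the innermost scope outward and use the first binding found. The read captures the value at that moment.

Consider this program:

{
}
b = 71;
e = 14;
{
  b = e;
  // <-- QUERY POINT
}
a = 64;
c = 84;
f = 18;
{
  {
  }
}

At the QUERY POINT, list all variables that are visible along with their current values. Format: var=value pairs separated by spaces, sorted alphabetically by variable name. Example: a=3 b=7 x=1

Answer: b=14 e=14

Derivation:
Step 1: enter scope (depth=1)
Step 2: exit scope (depth=0)
Step 3: declare b=71 at depth 0
Step 4: declare e=14 at depth 0
Step 5: enter scope (depth=1)
Step 6: declare b=(read e)=14 at depth 1
Visible at query point: b=14 e=14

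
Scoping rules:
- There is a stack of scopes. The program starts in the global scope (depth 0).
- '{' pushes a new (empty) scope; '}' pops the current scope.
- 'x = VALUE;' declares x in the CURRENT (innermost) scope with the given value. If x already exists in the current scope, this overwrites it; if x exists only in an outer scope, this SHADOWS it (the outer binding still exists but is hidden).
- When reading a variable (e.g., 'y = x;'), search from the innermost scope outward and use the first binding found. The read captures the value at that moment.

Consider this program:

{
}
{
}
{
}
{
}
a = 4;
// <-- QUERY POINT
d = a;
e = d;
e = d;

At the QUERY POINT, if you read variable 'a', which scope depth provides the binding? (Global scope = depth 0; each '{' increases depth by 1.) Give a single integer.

Answer: 0

Derivation:
Step 1: enter scope (depth=1)
Step 2: exit scope (depth=0)
Step 3: enter scope (depth=1)
Step 4: exit scope (depth=0)
Step 5: enter scope (depth=1)
Step 6: exit scope (depth=0)
Step 7: enter scope (depth=1)
Step 8: exit scope (depth=0)
Step 9: declare a=4 at depth 0
Visible at query point: a=4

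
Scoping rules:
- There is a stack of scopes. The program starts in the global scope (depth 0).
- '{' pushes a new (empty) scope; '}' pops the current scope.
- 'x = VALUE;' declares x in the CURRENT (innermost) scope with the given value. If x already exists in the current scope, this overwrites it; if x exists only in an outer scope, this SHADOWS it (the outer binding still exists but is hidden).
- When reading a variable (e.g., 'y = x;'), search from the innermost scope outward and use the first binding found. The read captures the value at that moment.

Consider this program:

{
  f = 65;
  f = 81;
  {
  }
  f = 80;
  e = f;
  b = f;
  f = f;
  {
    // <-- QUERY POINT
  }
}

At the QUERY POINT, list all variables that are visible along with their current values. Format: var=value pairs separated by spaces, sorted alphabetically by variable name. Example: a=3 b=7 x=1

Answer: b=80 e=80 f=80

Derivation:
Step 1: enter scope (depth=1)
Step 2: declare f=65 at depth 1
Step 3: declare f=81 at depth 1
Step 4: enter scope (depth=2)
Step 5: exit scope (depth=1)
Step 6: declare f=80 at depth 1
Step 7: declare e=(read f)=80 at depth 1
Step 8: declare b=(read f)=80 at depth 1
Step 9: declare f=(read f)=80 at depth 1
Step 10: enter scope (depth=2)
Visible at query point: b=80 e=80 f=80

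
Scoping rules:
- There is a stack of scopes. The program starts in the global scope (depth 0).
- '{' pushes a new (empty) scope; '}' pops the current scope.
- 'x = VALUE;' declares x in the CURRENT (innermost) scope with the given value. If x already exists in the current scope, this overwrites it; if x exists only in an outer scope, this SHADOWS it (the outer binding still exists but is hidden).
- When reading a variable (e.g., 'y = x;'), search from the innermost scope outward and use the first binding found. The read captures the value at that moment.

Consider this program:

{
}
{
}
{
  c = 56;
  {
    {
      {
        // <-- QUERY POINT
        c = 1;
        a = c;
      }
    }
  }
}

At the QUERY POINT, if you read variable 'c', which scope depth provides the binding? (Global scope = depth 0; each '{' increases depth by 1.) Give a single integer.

Answer: 1

Derivation:
Step 1: enter scope (depth=1)
Step 2: exit scope (depth=0)
Step 3: enter scope (depth=1)
Step 4: exit scope (depth=0)
Step 5: enter scope (depth=1)
Step 6: declare c=56 at depth 1
Step 7: enter scope (depth=2)
Step 8: enter scope (depth=3)
Step 9: enter scope (depth=4)
Visible at query point: c=56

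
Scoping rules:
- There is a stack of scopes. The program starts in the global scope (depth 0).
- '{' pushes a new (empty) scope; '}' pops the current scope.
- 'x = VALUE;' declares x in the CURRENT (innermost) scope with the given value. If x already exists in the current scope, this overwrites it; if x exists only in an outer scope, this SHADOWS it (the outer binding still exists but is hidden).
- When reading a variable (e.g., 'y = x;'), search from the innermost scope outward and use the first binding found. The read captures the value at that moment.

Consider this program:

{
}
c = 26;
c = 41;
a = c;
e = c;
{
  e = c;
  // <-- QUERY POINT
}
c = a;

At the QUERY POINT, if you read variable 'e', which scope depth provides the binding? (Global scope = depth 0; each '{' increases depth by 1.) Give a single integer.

Answer: 1

Derivation:
Step 1: enter scope (depth=1)
Step 2: exit scope (depth=0)
Step 3: declare c=26 at depth 0
Step 4: declare c=41 at depth 0
Step 5: declare a=(read c)=41 at depth 0
Step 6: declare e=(read c)=41 at depth 0
Step 7: enter scope (depth=1)
Step 8: declare e=(read c)=41 at depth 1
Visible at query point: a=41 c=41 e=41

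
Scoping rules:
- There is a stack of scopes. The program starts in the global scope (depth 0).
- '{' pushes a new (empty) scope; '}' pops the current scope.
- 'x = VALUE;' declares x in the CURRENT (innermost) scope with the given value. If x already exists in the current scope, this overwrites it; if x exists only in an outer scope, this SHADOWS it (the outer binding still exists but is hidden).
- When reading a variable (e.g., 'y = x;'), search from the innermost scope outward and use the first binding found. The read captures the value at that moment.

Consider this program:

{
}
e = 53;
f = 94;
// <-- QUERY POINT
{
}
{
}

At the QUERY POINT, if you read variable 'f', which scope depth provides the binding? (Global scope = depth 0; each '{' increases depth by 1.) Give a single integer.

Answer: 0

Derivation:
Step 1: enter scope (depth=1)
Step 2: exit scope (depth=0)
Step 3: declare e=53 at depth 0
Step 4: declare f=94 at depth 0
Visible at query point: e=53 f=94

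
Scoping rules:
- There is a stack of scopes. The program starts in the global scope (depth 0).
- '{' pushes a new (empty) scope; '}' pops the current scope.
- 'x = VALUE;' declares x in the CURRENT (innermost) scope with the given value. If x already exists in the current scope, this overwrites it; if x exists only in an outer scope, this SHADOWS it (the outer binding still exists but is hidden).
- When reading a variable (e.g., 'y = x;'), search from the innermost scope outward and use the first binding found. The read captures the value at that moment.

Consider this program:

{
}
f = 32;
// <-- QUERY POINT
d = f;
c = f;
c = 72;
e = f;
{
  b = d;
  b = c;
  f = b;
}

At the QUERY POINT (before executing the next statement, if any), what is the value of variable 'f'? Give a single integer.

Step 1: enter scope (depth=1)
Step 2: exit scope (depth=0)
Step 3: declare f=32 at depth 0
Visible at query point: f=32

Answer: 32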